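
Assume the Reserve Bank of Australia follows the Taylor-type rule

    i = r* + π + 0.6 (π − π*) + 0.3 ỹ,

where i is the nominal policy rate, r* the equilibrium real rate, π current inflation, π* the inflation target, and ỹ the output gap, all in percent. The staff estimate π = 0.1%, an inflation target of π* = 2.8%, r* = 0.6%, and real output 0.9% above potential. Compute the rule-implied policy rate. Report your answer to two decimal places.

Output 0.9% above potential → ỹ = 0.9.
i = 0.6 + 0.1 + 0.6 × (0.1 − 2.8) + 0.3 × 0.9
   = 0.6 + 0.1 − 1.62 + 0.27 = -0.65

-0.65%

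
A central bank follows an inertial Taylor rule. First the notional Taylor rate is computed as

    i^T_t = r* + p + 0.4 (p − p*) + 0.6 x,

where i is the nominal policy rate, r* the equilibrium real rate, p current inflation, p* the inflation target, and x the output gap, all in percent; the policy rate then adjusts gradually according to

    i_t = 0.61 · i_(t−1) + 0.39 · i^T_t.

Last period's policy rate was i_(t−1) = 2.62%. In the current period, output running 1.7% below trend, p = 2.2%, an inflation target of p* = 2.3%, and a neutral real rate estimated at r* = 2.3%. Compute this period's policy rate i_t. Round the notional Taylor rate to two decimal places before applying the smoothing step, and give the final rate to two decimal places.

Output 1.7% below potential → x = -1.7.
i^T_t = 2.3 + 2.2 + 0.4 × (2.2 − 2.3) + 0.6 × (-1.7)
   = 2.3 + 2.2 − 0.04 − 1.02 = 3.44
i_t = 0.61 × 2.62 + 0.39 × 3.44 = 1.5982 + 1.3416 = 2.94

2.94%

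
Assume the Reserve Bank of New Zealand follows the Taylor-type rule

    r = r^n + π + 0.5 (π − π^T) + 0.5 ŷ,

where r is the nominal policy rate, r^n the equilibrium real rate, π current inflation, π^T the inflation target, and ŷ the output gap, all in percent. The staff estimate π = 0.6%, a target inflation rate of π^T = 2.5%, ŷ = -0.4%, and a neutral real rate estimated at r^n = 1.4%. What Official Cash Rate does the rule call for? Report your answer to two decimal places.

0.85%

r = 1.4 + 0.6 + 0.5 × (0.6 − 2.5) + 0.5 × (-0.4)
   = 1.4 + 0.6 − 0.95 − 0.2 = 0.85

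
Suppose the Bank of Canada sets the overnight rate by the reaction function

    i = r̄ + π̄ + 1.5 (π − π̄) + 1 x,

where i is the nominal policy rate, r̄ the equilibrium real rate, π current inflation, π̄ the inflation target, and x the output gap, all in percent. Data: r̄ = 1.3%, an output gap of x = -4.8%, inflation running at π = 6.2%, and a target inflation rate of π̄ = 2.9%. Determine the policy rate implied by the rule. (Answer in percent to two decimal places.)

4.35%

i = 1.3 + 2.9 + 1.5 × (6.2 − 2.9) + 1 × (-4.8)
   = 1.3 + 2.9 + 4.95 − 4.8 = 4.35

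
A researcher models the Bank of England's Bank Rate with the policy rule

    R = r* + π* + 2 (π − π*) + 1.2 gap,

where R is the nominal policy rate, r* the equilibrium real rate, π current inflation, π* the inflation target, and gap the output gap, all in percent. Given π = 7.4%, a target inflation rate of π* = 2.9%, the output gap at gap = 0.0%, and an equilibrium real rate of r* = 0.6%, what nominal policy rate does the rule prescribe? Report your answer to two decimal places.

12.50%

R = 0.6 + 2.9 + 2 × (7.4 − 2.9) + 1.2 × 0.0
   = 0.6 + 2.9 + 9 + 0 = 12.50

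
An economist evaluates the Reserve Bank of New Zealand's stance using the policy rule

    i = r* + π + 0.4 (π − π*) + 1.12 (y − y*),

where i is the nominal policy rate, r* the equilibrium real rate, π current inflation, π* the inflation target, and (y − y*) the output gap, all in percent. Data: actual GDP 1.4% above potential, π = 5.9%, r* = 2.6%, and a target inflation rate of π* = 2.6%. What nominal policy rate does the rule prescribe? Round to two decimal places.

Output 1.4% above potential → (y − y*) = 1.4.
i = 2.6 + 5.9 + 0.4 × (5.9 − 2.6) + 1.12 × 1.4
   = 2.6 + 5.9 + 1.32 + 1.568 = 11.39

11.39%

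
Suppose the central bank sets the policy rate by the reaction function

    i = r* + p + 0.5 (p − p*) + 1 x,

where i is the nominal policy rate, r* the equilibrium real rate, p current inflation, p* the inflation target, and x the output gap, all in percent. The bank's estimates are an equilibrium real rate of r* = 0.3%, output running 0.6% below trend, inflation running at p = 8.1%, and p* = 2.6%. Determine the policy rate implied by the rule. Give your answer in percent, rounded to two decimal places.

10.55%

Output 0.6% below potential → x = -0.6.
i = 0.3 + 8.1 + 0.5 × (8.1 − 2.6) + 1 × (-0.6)
   = 0.3 + 8.1 + 2.75 − 0.6 = 10.55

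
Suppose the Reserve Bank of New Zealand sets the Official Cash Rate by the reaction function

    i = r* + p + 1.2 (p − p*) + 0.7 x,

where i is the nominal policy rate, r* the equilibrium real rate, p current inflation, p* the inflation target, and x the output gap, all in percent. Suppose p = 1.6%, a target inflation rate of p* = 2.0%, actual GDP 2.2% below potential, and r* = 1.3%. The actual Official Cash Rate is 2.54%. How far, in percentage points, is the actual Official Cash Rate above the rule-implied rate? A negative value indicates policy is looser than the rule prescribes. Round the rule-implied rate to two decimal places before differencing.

1.66 pp

Output 2.2% below potential → x = -2.2.
i = 1.3 + 1.6 + 1.2 × (1.6 − 2.0) + 0.7 × (-2.2)
   = 1.3 + 1.6 − 0.48 − 1.54 = 0.88
Deviation = 2.54 − 0.88 = 1.66 pp.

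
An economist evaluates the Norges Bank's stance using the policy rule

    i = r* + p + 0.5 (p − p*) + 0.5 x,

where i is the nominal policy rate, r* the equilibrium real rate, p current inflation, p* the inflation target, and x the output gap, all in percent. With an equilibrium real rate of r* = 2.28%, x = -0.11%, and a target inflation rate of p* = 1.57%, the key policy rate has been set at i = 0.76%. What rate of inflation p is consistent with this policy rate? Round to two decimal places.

Collecting p: i = r* + (1 + 0.5) p − 0.5 p* + 0.5 x
1.5 p = 0.76 − 2.28 + 0.5 × 1.57 − 0.5 × (-0.11) = -0.68
p = -0.68 / 1.5 = -0.45

-0.45%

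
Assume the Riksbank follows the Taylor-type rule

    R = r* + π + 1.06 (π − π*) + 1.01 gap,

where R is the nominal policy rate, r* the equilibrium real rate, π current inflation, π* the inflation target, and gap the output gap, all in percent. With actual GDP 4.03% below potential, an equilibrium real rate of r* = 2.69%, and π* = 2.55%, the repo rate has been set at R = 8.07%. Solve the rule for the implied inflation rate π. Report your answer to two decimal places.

Output 4.03% below potential → gap = -4.03.
Collecting π: R = r* + (1 + 1.06) π − 1.06 π* + 1.01 gap
2.06 π = 8.07 − 2.69 + 1.06 × 2.55 − 1.01 × (-4.03) = 12.1533
π = 12.1533 / 2.06 = 5.90

5.90%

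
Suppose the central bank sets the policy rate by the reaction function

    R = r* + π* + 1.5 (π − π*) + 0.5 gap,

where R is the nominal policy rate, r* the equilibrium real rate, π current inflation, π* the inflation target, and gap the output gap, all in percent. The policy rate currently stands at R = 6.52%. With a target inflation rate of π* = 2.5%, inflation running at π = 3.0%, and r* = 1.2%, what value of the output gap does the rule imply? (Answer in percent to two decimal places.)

4.14%

0.5 gap = 6.52 − 1.2 − 2.5 − 1.5 × (3.0 − 2.5) = 2.07
gap = 2.07 / 0.5 = 4.14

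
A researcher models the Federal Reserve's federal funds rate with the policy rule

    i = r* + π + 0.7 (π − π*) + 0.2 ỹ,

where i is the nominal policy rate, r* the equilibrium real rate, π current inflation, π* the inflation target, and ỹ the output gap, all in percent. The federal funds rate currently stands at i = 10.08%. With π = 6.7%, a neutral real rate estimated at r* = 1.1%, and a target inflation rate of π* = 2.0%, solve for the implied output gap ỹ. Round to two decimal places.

0.2 ỹ = 10.08 − 1.1 − 6.7 − 0.7 × (6.7 − 2.0) = -1.01
ỹ = -1.01 / 0.2 = -5.05

-5.05%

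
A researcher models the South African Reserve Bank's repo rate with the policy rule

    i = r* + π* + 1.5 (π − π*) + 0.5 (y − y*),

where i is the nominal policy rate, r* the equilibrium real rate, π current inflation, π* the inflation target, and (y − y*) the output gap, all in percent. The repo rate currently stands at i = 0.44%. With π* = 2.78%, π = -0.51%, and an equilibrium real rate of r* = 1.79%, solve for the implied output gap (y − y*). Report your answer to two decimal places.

0.5 (y − y*) = 0.44 − 1.79 − 2.78 − 1.5 × ((-0.51) − 2.78) = 0.805
(y − y*) = 0.805 / 0.5 = 1.61

1.61%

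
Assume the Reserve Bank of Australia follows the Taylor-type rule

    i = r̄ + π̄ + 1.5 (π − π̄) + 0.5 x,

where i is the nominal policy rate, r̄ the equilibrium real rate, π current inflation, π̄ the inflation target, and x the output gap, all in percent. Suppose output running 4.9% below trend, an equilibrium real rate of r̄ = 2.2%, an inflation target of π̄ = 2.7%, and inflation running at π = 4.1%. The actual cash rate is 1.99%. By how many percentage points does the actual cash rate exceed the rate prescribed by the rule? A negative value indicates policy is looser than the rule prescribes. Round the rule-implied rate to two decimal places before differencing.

-2.56 pp

Output 4.9% below potential → x = -4.9.
i = 2.2 + 2.7 + 1.5 × (4.1 − 2.7) + 0.5 × (-4.9)
   = 2.2 + 2.7 + 2.1 − 2.45 = 4.55
Deviation = 1.99 − 4.55 = -2.56 pp.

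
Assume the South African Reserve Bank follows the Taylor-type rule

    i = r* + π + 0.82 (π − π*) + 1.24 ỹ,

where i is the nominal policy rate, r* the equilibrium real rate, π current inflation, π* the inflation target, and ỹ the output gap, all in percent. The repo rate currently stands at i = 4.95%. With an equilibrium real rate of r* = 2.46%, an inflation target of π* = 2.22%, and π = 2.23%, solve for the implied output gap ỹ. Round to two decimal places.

1.24 ỹ = 4.95 − 2.46 − 2.23 − 0.82 × (2.23 − 2.22) = 0.2518
ỹ = 0.2518 / 1.24 = 0.20

0.20%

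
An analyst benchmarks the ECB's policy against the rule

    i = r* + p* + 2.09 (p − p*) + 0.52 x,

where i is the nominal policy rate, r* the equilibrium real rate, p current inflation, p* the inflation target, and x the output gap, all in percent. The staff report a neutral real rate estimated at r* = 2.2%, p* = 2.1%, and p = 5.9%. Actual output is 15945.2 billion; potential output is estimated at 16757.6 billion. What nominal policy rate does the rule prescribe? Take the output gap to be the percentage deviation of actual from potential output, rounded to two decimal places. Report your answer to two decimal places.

9.72%

Output gap = 100 × (15945.2 − 16757.6) / 16757.6 = -4.85%.
i = 2.20 + 2.10 + 2.09 × (5.90 − 2.10) + 0.52 × (-4.85)
   = 2.20 + 2.1 + 7.942 − 2.522 = 9.72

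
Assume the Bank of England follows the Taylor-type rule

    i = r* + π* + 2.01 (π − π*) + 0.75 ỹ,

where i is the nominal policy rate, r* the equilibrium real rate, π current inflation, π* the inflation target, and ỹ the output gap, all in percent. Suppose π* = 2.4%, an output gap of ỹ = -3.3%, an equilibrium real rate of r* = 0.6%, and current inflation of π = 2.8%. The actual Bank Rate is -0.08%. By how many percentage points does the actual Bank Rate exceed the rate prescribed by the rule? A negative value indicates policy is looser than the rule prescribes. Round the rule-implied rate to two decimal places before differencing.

-1.41 pp

i = 0.6 + 2.4 + 2.01 × (2.8 − 2.4) + 0.75 × (-3.3)
   = 0.6 + 2.4 + 0.804 − 2.475 = 1.33
Deviation = -0.08 − 1.33 = -1.41 pp.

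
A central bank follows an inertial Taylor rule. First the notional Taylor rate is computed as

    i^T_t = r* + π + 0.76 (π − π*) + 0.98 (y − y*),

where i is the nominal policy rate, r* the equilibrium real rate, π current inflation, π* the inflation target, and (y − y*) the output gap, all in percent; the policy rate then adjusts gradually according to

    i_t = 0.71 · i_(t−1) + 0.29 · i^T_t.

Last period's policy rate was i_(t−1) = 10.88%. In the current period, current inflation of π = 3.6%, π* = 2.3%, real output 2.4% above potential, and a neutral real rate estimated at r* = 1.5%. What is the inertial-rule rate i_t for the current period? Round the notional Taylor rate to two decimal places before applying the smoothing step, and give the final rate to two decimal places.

Output 2.4% above potential → (y − y*) = 2.4.
i^T_t = 1.5 + 3.6 + 0.76 × (3.6 − 2.3) + 0.98 × 2.4
   = 1.5 + 3.6 + 0.988 + 2.352 = 8.44
i_t = 0.71 × 10.88 + 0.29 × 8.44 = 7.7248 + 2.4476 = 10.17

10.17%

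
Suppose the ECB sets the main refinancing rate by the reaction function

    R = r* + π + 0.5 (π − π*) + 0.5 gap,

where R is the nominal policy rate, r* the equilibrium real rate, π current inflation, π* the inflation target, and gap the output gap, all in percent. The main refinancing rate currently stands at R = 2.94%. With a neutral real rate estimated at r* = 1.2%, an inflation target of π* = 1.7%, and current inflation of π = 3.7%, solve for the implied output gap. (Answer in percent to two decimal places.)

-5.92%

0.5 gap = 2.94 − 1.2 − 3.7 − 0.5 × (3.7 − 1.7) = -2.96
gap = -2.96 / 0.5 = -5.92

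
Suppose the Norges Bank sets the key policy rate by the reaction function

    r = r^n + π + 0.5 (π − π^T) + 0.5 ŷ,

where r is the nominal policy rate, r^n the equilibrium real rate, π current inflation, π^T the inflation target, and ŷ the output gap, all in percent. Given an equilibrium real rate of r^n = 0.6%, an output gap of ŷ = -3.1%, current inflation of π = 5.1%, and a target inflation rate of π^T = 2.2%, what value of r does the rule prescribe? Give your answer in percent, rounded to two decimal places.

r = 0.6 + 5.1 + 0.5 × (5.1 − 2.2) + 0.5 × (-3.1)
   = 0.6 + 5.1 + 1.45 − 1.55 = 5.60

5.60%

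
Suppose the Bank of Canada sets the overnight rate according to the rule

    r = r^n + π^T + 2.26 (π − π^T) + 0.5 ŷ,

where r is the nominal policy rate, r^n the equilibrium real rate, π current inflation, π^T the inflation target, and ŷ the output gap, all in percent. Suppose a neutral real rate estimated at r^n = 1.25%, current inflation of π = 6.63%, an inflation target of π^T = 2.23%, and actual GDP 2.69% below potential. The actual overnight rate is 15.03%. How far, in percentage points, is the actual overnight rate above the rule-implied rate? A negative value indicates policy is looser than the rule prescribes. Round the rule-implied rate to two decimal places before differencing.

Output 2.69% below potential → ŷ = -2.69.
r = 1.25 + 2.23 + 2.26 × (6.63 − 2.23) + 0.5 × (-2.69)
   = 1.25 + 2.23 + 9.944 − 1.345 = 12.08
Deviation = 15.03 − 12.08 = 2.95 pp.

2.95 pp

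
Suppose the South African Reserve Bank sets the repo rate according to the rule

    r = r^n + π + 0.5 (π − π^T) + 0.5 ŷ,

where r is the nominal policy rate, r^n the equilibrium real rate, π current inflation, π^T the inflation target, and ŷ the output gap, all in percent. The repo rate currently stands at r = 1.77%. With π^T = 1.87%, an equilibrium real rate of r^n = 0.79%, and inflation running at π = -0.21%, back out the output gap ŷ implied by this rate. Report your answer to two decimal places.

0.5 ŷ = 1.77 − 0.79 − (-0.21) − 0.5 × ((-0.21) − 1.87) = 2.23
ŷ = 2.23 / 0.5 = 4.46

4.46%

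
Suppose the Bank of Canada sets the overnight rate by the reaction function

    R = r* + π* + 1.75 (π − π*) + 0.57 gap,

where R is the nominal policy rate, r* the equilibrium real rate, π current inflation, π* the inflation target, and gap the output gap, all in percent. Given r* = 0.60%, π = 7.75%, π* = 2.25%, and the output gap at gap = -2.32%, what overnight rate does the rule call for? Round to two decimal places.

11.15%

R = 0.60 + 2.25 + 1.75 × (7.75 − 2.25) + 0.57 × (-2.32)
   = 0.60 + 2.25 + 9.625 − 1.3224 = 11.15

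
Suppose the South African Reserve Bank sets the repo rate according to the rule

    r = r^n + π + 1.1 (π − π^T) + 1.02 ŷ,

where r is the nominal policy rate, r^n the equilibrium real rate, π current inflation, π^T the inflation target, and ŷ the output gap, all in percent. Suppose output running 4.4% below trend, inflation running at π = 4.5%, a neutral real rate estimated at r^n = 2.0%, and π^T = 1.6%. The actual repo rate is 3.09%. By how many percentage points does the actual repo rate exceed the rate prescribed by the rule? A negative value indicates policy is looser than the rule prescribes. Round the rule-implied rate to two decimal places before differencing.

Output 4.4% below potential → ŷ = -4.4.
r = 2.0 + 4.5 + 1.1 × (4.5 − 1.6) + 1.02 × (-4.4)
   = 2.0 + 4.5 + 3.19 − 4.488 = 5.20
Deviation = 3.09 − 5.20 = -2.11 pp.

-2.11 pp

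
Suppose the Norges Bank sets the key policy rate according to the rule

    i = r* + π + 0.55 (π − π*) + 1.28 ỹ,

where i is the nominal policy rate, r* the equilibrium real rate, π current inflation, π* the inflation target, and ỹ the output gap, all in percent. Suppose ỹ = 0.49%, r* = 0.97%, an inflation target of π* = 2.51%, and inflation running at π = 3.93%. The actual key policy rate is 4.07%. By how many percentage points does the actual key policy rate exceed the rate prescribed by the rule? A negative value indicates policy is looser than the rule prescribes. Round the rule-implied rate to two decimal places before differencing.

i = 0.97 + 3.93 + 0.55 × (3.93 − 2.51) + 1.28 × 0.49
   = 0.97 + 3.93 + 0.781 + 0.6272 = 6.31
Deviation = 4.07 − 6.31 = -2.24 pp.

-2.24 pp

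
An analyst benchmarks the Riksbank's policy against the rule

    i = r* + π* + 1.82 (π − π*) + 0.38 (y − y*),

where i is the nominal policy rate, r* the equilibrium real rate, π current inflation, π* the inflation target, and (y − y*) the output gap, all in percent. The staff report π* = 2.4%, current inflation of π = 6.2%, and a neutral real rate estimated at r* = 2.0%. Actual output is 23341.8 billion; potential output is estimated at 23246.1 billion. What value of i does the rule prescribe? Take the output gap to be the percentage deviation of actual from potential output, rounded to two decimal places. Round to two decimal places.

Output gap = 100 × (23341.8 − 23246.1) / 23246.1 = 0.41%.
i = 2.00 + 2.40 + 1.82 × (6.20 − 2.40) + 0.38 × 0.41
   = 2.00 + 2.4 + 6.916 + 0.1558 = 11.47

11.47%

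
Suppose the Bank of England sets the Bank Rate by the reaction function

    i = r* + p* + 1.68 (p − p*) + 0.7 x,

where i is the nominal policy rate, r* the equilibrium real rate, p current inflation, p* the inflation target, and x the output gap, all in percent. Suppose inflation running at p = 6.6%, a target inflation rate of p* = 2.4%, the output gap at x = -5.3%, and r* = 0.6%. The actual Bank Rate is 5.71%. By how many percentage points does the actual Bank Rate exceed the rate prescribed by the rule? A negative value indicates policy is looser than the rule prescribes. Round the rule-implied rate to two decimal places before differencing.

i = 0.6 + 2.4 + 1.68 × (6.6 − 2.4) + 0.7 × (-5.3)
   = 0.6 + 2.4 + 7.056 − 3.71 = 6.35
Deviation = 5.71 − 6.35 = -0.64 pp.

-0.64 pp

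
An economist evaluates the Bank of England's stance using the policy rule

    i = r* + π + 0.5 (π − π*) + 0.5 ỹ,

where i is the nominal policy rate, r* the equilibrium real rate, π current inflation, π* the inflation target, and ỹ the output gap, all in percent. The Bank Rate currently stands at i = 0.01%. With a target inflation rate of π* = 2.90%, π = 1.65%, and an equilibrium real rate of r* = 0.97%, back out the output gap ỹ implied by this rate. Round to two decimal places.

0.5 ỹ = 0.01 − 0.97 − 1.65 − 0.5 × (1.65 − 2.90) = -1.985
ỹ = -1.985 / 0.5 = -3.97

-3.97%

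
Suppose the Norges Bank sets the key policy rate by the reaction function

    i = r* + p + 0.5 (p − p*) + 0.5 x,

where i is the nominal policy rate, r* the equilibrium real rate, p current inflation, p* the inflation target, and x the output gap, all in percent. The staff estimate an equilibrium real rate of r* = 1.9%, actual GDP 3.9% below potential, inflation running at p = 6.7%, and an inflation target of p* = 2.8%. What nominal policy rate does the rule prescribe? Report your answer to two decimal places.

8.60%

Output 3.9% below potential → x = -3.9.
i = 1.9 + 6.7 + 0.5 × (6.7 − 2.8) + 0.5 × (-3.9)
   = 1.9 + 6.7 + 1.95 − 1.95 = 8.60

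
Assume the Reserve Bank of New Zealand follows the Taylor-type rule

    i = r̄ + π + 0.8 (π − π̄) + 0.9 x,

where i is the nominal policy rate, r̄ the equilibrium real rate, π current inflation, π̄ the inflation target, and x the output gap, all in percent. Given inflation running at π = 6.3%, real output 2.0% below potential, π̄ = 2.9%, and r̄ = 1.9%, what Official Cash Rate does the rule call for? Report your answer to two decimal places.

Output 2.0% below potential → x = -2.0.
i = 1.9 + 6.3 + 0.8 × (6.3 − 2.9) + 0.9 × (-2.0)
   = 1.9 + 6.3 + 2.72 − 1.8 = 9.12

9.12%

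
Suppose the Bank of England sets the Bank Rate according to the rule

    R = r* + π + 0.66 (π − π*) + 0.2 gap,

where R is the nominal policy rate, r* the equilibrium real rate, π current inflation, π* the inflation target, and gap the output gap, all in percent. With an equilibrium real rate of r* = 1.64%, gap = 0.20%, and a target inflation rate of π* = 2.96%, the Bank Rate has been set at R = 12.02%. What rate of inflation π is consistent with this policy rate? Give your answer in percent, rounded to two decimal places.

Collecting π: R = r* + (1 + 0.66) π − 0.66 π* + 0.2 gap
1.66 π = 12.02 − 1.64 + 0.66 × 2.96 − 0.2 × 0.20 = 12.2936
π = 12.2936 / 1.66 = 7.41

7.41%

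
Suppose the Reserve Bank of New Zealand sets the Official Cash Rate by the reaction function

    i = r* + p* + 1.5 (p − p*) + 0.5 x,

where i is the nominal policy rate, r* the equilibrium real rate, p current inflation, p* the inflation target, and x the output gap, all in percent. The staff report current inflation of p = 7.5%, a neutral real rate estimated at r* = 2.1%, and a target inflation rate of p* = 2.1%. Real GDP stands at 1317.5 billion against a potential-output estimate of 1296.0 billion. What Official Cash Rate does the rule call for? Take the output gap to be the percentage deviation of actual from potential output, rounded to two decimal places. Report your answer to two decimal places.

13.13%

Output gap = 100 × (1317.5 − 1296.0) / 1296.0 = 1.66%.
i = 2.10 + 2.10 + 1.5 × (7.50 − 2.10) + 0.5 × 1.66
   = 2.10 + 2.1 + 8.1 + 0.83 = 13.13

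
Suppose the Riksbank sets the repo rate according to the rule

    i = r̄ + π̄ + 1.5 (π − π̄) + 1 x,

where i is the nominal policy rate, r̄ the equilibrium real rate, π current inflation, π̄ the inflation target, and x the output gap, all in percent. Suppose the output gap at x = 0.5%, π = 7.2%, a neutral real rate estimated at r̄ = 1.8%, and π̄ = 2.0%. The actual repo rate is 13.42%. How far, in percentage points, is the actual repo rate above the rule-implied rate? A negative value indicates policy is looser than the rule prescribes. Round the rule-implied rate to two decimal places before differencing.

1.32 pp

i = 1.8 + 2.0 + 1.5 × (7.2 − 2.0) + 1 × 0.5
   = 1.8 + 2 + 7.8 + 0.5 = 12.10
Deviation = 13.42 − 12.10 = 1.32 pp.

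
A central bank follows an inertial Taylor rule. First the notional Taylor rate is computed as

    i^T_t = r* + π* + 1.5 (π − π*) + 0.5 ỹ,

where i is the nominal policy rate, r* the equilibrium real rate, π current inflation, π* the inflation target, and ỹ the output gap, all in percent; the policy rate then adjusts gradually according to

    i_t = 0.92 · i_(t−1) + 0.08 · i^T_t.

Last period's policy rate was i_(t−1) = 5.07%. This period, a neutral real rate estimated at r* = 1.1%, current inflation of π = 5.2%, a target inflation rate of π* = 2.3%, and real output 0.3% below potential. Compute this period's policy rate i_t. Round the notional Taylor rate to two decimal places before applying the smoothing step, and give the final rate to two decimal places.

Output 0.3% below potential → ỹ = -0.3.
i^T_t = 1.1 + 2.3 + 1.5 × (5.2 − 2.3) + 0.5 × (-0.3)
   = 1.1 + 2.3 + 4.35 − 0.15 = 7.60
i_t = 0.92 × 5.07 + 0.08 × 7.60 = 4.6644 + 0.608 = 5.27

5.27%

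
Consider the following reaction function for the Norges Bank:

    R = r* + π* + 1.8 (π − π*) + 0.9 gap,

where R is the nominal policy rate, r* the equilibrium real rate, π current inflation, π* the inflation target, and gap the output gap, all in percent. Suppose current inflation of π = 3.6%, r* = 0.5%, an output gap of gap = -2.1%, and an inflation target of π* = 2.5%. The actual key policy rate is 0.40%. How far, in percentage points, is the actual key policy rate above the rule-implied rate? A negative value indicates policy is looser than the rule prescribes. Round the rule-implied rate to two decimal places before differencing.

-2.69 pp

R = 0.5 + 2.5 + 1.8 × (3.6 − 2.5) + 0.9 × (-2.1)
   = 0.5 + 2.5 + 1.98 − 1.89 = 3.09
Deviation = 0.40 − 3.09 = -2.69 pp.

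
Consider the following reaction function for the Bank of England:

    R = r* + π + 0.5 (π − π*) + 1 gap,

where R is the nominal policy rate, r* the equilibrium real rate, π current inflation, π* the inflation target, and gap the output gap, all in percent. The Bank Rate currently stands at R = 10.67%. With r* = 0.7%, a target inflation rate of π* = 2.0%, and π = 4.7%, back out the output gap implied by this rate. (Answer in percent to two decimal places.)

3.92%

1 gap = 10.67 − 0.7 − 4.7 − 0.5 × (4.7 − 2.0) = 3.92
gap = 3.92 / 1 = 3.92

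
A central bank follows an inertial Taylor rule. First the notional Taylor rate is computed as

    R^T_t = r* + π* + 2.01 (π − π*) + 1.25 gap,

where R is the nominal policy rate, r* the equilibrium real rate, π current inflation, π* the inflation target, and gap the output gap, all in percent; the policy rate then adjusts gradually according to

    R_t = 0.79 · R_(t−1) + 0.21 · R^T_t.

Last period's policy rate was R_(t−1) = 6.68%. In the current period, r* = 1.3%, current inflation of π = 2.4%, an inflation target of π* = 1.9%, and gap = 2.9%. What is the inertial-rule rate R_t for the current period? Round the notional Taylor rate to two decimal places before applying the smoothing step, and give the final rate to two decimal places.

R^T_t = 1.3 + 1.9 + 2.01 × (2.4 − 1.9) + 1.25 × 2.9
   = 1.3 + 1.9 + 1.005 + 3.625 = 7.83
R_t = 0.79 × 6.68 + 0.21 × 7.83 = 5.2772 + 1.6443 = 6.92

6.92%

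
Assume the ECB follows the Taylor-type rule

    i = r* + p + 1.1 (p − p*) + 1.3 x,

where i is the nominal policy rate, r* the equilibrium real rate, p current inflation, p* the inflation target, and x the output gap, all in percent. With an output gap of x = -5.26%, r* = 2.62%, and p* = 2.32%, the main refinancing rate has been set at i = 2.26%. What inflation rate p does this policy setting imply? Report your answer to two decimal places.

Collecting p: i = r* + (1 + 1.1) p − 1.1 p* + 1.3 x
2.1 p = 2.26 − 2.62 + 1.1 × 2.32 − 1.3 × (-5.26) = 9.03
p = 9.03 / 2.1 = 4.30

4.30%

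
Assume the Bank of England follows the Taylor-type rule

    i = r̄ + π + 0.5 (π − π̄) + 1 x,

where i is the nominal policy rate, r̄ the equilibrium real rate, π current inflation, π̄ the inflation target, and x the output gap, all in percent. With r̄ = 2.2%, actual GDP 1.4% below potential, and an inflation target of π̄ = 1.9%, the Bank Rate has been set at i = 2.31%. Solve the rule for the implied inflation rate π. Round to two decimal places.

1.64%

Output 1.4% below potential → x = -1.4.
Collecting π: i = r̄ + (1 + 0.5) π − 0.5 π̄ + 1 x
1.5 π = 2.31 − 2.2 + 0.5 × 1.9 − 1 × (-1.4) = 2.46
π = 2.46 / 1.5 = 1.64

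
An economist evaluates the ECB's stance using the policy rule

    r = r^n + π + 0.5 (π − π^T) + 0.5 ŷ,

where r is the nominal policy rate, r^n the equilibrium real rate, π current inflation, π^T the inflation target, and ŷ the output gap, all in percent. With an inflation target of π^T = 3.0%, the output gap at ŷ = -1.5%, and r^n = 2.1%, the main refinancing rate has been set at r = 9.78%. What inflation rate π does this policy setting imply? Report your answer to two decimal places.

Collecting π: r = r^n + (1 + 0.5) π − 0.5 π^T + 0.5 ŷ
1.5 π = 9.78 − 2.1 + 0.5 × 3.0 − 0.5 × (-1.5) = 9.93
π = 9.93 / 1.5 = 6.62

6.62%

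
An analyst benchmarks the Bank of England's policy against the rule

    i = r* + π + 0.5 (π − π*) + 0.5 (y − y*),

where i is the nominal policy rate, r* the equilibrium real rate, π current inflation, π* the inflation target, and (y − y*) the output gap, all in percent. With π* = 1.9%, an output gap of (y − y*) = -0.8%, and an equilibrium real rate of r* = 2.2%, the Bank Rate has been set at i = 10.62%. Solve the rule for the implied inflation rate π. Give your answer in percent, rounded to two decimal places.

Collecting π: i = r* + (1 + 0.5) π − 0.5 π* + 0.5 (y − y*)
1.5 π = 10.62 − 2.2 + 0.5 × 1.9 − 0.5 × (-0.8) = 9.77
π = 9.77 / 1.5 = 6.51

6.51%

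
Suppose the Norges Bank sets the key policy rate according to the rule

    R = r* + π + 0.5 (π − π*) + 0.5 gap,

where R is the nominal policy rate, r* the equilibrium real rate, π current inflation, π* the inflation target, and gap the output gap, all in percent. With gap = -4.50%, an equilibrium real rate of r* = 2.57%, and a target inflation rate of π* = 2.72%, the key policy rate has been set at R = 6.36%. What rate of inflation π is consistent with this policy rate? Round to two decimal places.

4.93%

Collecting π: R = r* + (1 + 0.5) π − 0.5 π* + 0.5 gap
1.5 π = 6.36 − 2.57 + 0.5 × 2.72 − 0.5 × (-4.50) = 7.4
π = 7.4 / 1.5 = 4.93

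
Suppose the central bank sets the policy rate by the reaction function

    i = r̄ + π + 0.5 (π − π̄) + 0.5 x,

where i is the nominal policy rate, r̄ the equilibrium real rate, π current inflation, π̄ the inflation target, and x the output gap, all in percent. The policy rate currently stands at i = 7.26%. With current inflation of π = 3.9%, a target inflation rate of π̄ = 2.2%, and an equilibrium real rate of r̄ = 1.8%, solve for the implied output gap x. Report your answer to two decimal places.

1.42%

0.5 x = 7.26 − 1.8 − 3.9 − 0.5 × (3.9 − 2.2) = 0.71
x = 0.71 / 0.5 = 1.42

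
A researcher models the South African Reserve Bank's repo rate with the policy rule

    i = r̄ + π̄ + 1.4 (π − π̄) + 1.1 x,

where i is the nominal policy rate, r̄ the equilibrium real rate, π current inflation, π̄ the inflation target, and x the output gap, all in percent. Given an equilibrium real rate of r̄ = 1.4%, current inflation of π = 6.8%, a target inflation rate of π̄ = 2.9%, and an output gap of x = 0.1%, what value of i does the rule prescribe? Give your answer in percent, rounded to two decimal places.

i = 1.4 + 2.9 + 1.4 × (6.8 − 2.9) + 1.1 × 0.1
   = 1.4 + 2.9 + 5.46 + 0.11 = 9.87

9.87%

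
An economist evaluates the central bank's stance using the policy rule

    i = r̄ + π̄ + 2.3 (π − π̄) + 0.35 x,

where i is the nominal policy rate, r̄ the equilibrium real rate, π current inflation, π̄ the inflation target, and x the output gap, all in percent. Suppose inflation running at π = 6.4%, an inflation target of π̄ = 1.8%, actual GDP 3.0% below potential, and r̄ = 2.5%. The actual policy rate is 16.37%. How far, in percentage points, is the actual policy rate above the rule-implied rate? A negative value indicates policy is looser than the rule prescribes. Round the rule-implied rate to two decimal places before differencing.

Output 3.0% below potential → x = -3.0.
i = 2.5 + 1.8 + 2.3 × (6.4 − 1.8) + 0.35 × (-3.0)
   = 2.5 + 1.8 + 10.58 − 1.05 = 13.83
Deviation = 16.37 − 13.83 = 2.54 pp.

2.54 pp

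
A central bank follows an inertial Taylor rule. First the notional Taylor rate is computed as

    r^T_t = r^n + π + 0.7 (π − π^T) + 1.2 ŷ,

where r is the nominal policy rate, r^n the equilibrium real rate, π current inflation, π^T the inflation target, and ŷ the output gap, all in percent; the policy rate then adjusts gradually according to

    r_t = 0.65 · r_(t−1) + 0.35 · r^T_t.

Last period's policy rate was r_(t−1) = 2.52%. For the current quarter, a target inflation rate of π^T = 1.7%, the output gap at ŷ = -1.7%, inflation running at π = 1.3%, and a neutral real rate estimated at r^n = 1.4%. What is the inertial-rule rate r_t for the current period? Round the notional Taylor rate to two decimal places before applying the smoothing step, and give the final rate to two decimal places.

r^T_t = 1.4 + 1.3 + 0.7 × (1.3 − 1.7) + 1.2 × (-1.7)
   = 1.4 + 1.3 − 0.28 − 2.04 = 0.38
r_t = 0.65 × 2.52 + 0.35 × 0.38 = 1.638 + 0.133 = 1.77

1.77%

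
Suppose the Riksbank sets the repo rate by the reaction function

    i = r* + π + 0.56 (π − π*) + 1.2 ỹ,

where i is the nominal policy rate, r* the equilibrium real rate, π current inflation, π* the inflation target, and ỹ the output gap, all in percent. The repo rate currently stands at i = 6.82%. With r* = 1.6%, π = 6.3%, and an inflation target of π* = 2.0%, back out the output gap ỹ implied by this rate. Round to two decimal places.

-2.91%

1.2 ỹ = 6.82 − 1.6 − 6.3 − 0.56 × (6.3 − 2.0) = -3.488
ỹ = -3.488 / 1.2 = -2.91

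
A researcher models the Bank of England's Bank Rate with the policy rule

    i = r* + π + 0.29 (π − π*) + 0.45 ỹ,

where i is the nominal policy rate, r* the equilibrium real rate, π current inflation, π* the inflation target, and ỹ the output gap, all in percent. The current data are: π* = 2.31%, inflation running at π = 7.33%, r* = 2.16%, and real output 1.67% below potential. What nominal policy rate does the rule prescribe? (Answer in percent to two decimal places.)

10.19%

Output 1.67% below potential → ỹ = -1.67.
i = 2.16 + 7.33 + 0.29 × (7.33 − 2.31) + 0.45 × (-1.67)
   = 2.16 + 7.33 + 1.4558 − 0.7515 = 10.19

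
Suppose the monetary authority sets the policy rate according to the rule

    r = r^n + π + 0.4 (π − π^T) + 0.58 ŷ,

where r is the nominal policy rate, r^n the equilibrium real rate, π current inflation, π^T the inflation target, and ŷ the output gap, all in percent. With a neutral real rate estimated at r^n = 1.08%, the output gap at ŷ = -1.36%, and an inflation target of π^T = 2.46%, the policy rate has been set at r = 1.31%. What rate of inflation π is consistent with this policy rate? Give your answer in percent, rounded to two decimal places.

1.43%

Collecting π: r = r^n + (1 + 0.4) π − 0.4 π^T + 0.58 ŷ
1.4 π = 1.31 − 1.08 + 0.4 × 2.46 − 0.58 × (-1.36) = 2.0028
π = 2.0028 / 1.4 = 1.43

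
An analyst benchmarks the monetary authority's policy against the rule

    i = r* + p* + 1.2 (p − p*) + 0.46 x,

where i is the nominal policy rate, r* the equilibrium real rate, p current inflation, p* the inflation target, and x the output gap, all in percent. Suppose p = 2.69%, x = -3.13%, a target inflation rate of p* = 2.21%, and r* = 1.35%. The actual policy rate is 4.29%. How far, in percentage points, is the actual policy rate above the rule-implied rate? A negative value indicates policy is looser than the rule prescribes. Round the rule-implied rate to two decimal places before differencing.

i = 1.35 + 2.21 + 1.2 × (2.69 − 2.21) + 0.46 × (-3.13)
   = 1.35 + 2.21 + 0.576 − 1.4398 = 2.70
Deviation = 4.29 − 2.70 = 1.59 pp.

1.59 pp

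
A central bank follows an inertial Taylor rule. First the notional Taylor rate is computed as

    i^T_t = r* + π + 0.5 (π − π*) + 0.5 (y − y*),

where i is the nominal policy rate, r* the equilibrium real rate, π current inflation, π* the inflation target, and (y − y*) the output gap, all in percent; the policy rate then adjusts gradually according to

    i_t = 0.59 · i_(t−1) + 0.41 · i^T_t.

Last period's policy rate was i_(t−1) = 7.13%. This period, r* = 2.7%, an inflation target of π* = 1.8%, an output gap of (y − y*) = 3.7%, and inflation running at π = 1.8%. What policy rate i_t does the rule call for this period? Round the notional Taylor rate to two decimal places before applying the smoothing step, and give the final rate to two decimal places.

i^T_t = 2.7 + 1.8 + 0.5 × (1.8 − 1.8) + 0.5 × 3.7
   = 2.7 + 1.8 + 0 + 1.85 = 6.35
i_t = 0.59 × 7.13 + 0.41 × 6.35 = 4.2067 + 2.6035 = 6.81

6.81%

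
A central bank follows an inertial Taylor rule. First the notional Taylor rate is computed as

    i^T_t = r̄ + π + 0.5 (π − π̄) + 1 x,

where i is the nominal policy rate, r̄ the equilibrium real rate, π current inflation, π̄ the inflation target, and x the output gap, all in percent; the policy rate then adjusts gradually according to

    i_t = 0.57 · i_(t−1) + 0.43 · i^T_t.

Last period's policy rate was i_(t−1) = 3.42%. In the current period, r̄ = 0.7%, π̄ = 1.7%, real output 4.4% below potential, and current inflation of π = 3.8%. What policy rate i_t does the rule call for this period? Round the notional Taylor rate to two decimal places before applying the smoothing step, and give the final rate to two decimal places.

2.44%

Output 4.4% below potential → x = -4.4.
i^T_t = 0.7 + 3.8 + 0.5 × (3.8 − 1.7) + 1 × (-4.4)
   = 0.7 + 3.8 + 1.05 − 4.4 = 1.15
i_t = 0.57 × 3.42 + 0.43 × 1.15 = 1.9494 + 0.4945 = 2.44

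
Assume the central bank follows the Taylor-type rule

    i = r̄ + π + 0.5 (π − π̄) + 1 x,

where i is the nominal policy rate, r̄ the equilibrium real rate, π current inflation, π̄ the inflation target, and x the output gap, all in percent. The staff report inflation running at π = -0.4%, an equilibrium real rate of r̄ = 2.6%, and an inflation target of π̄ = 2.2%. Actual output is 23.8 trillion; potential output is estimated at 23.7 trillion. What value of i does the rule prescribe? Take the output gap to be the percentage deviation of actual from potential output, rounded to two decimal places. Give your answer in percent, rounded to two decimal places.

1.32%

Output gap = 100 × (23.8 − 23.7) / 23.7 = 0.42%.
i = 2.60 + (-0.40) + 0.5 × (-0.40 − 2.20) + 1 × 0.42
   = 2.60 − 0.4 − 1.3 + 0.42 = 1.32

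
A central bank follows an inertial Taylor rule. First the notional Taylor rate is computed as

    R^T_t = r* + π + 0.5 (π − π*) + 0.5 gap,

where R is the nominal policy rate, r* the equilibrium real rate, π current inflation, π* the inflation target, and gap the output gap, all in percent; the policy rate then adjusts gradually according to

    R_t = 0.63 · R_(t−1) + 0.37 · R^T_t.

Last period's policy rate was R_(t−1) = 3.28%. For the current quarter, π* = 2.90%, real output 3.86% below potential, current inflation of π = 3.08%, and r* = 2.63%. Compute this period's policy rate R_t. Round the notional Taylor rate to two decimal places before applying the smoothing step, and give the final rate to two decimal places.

3.50%

Output 3.86% below potential → gap = -3.86.
R^T_t = 2.63 + 3.08 + 0.5 × (3.08 − 2.90) + 0.5 × (-3.86)
   = 2.63 + 3.08 + 0.09 − 1.93 = 3.87
R_t = 0.63 × 3.28 + 0.37 × 3.87 = 2.0664 + 1.4319 = 3.50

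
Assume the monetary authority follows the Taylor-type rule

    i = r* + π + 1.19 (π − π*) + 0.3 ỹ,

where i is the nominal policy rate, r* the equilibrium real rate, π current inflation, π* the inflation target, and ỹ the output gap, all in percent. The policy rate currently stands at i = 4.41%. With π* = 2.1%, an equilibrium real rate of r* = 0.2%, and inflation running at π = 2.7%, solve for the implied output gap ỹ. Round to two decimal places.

2.65%

0.3 ỹ = 4.41 − 0.2 − 2.7 − 1.19 × (2.7 − 2.1) = 0.796
ỹ = 0.796 / 0.3 = 2.65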